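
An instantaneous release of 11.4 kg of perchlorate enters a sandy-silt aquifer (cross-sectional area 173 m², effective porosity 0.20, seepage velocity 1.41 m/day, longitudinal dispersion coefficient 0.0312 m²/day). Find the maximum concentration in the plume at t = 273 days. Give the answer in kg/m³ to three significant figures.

The peak of an instantaneous 1D plume sits at x = vt; there the Gaussian factor is 1 and C_max = M/(n_e·A·√(4πDt)), where n_e·A is the pore area the mass is dissolved in.
√(4πDt) = √(4π × 0.0312 × 273) = 10.35 m, so C_max = 11.4/(0.20 × 173 × 10.35) = 0.0318 kg/m³.

0.0318 kg/m³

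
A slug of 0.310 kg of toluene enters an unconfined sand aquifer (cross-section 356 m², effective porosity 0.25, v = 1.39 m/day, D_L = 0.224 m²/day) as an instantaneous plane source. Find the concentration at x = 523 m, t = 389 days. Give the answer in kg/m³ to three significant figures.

For an instantaneous plane source, C(x,t) = M/(n_e·A·√(4πDt)) · exp(−(x−vt)²/(4Dt)), with n_e·A the pore (flow) area.
Plume center vt = 1.39 × 389 = 540.71 m, so the well at 523 m is 17.71 m upgradient of the peak.
√(4πDt) = 33.09 m, giving peak height M/(n_e·A·√(4πDt)) = 0.310/(0.25 × 356 × 33.09) = 0.0001053 kg/m³.
(x−vt)²/(4Dt) = (-17.71)²/(4 × 0.224 × 389) = 0.8999; exp(−0.8999) = 0.4066.
C = 0.0001053 × 0.4066 = 4.28e-05 kg/m³.

4.28e-05 kg/m³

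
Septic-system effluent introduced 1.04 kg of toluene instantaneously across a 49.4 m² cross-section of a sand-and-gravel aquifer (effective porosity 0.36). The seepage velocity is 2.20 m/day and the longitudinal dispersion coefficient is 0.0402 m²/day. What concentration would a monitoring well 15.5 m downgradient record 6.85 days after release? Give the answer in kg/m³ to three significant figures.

0.0266 kg/m³

For an instantaneous plane source, C(x,t) = M/(n_e·A·√(4πDt)) · exp(−(x−vt)²/(4Dt)), with n_e·A the pore (flow) area.
Plume center vt = 2.20 × 6.85 = 15.07 m, so the well at 15.5 m is 0.43 m downgradient of the peak.
√(4πDt) = 1.860 m, giving peak height M/(n_e·A·√(4πDt)) = 1.04/(0.36 × 49.4 × 1.860) = 0.03144 kg/m³.
(x−vt)²/(4Dt) = (0.43)²/(4 × 0.0402 × 6.85) = 0.1679; exp(−0.1679) = 0.8454.
C = 0.03144 × 0.8454 = 0.0266 kg/m³.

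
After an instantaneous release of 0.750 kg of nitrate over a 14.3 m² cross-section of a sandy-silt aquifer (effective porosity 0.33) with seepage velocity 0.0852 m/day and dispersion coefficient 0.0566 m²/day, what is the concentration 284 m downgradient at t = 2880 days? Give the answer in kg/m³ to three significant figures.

0.000356 kg/m³

For an instantaneous plane source, C(x,t) = M/(n_e·A·√(4πDt)) · exp(−(x−vt)²/(4Dt)), with n_e·A the pore (flow) area.
Plume center vt = 0.0852 × 2880 = 245.376 m, so the well at 284 m is 38.624 m downgradient of the peak.
√(4πDt) = 45.26 m, giving peak height M/(n_e·A·√(4πDt)) = 0.750/(0.33 × 14.3 × 45.26) = 0.003512 kg/m³.
(x−vt)²/(4Dt) = (38.624)²/(4 × 0.0566 × 2880) = 2.288; exp(−2.288) = 0.1015.
C = 0.003512 × 0.1015 = 0.000356 kg/m³.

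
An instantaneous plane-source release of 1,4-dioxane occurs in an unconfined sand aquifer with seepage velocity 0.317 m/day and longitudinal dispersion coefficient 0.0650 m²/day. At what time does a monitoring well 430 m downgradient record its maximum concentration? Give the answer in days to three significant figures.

For the 1D instantaneous-source solution, setting ∂C/∂t = 0 at fixed x gives v²t² + 2Dt − x² = 0, so t = (√(D² + v²x²) − D)/v².
√(D² + v²x²) = √(0.0650² + 0.317² × 430²) = 136.3; v² = 0.100489.
t = (136.3 − 0.0650)/0.100489 = 1360 days (vs. the pure-advection estimate x/v = 1360 d).

1360 days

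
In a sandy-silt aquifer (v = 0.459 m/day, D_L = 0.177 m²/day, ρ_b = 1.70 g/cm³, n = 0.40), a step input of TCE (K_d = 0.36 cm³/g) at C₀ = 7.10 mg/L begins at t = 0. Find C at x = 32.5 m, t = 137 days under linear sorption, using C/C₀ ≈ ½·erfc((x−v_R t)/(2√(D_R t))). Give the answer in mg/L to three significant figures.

0.287 mg/L

Retardation factor R = 1 + ρ_b·K_d/n = 1 + 1.70 × 0.36/0.40 = 2.530.
Sorption retards both mechanisms: v_R = v/R = 0.1814 m/day, D_R = D/R = 0.06996 m²/day.
v_R·t = 0.1814 × 137 = 24.8518 m; 2√(D_R t) = 6.192 m; argument = (32.5 − 24.8518)/6.192 = 1.235.
C = C₀ × ½·erfc(1.235) = 7.10 × 0.04036 = 0.287 mg/L.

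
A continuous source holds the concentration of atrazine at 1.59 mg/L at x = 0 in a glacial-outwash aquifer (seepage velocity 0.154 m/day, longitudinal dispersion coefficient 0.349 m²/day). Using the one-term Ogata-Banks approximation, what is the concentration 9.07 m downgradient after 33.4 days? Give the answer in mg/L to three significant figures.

For a continuous step input, C/C₀ ≈ ½·erfc((x−vt)/(2√(Dt))).
vt = 0.154 × 33.4 = 5.1436 m and 2√(Dt) = 2√(0.349 × 33.4) = 6.828 m.
Argument (x−vt)/(2√(Dt)) = (9.07 − 5.1436)/6.828 = 0.5750; ½·erfc(0.5750) = 0.2081.
C = 1.59 × 0.2081 = 0.331 mg/L.

0.331 mg/L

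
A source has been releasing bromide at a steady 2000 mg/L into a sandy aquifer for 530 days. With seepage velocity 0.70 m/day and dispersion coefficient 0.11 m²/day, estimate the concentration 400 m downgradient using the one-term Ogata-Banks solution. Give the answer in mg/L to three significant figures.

For a continuous step input, C/C₀ ≈ ½·erfc((x−vt)/(2√(Dt))).
vt = 0.70 × 530 = 371 m and 2√(Dt) = 2√(0.11 × 530) = 15.27 m.
Argument (x−vt)/(2√(Dt)) = (400 − 371)/15.27 = 1.899; ½·erfc(1.899) = 0.003620.
C = 2000 × 0.003620 = 7.24 mg/L.

7.24 mg/L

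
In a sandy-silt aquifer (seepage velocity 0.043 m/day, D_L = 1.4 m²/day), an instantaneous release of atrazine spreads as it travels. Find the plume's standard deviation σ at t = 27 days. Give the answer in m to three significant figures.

8.69 m

Dispersive spreading gives a Gaussian with σ² = 2Dt; advection only shifts the center.
σ = √(2 × 1.4 × 27) = 8.69 m.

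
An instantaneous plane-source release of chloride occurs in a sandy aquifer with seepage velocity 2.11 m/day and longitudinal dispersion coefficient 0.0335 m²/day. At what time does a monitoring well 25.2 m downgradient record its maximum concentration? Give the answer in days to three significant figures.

11.9 days

For the 1D instantaneous-source solution, setting ∂C/∂t = 0 at fixed x gives v²t² + 2Dt − x² = 0, so t = (√(D² + v²x²) − D)/v².
√(D² + v²x²) = √(0.0335² + 2.11² × 25.2²) = 53.17; v² = 4.4521.
t = (53.17 − 0.0335)/4.4521 = 11.9 days (vs. the pure-advection estimate x/v = 11.9 d).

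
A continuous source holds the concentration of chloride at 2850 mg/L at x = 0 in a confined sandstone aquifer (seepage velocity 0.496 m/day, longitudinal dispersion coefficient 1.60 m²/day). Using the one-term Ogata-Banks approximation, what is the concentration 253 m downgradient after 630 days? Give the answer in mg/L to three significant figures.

For a continuous step input, C/C₀ ≈ ½·erfc((x−vt)/(2√(Dt))).
vt = 0.496 × 630 = 312.48 m and 2√(Dt) = 2√(1.60 × 630) = 63.50 m.
Argument (x−vt)/(2√(Dt)) = (253 − 312.48)/63.50 = -0.9367; ½·erfc(-0.9367) = 0.9074.
C = 2850 × 0.9074 = 2590 mg/L.

2590 mg/L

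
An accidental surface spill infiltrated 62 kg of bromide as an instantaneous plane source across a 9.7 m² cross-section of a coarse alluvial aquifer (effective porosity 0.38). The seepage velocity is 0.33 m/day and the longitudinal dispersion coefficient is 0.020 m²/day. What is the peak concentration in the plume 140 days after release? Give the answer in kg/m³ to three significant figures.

2.84 kg/m³

The peak of an instantaneous 1D plume sits at x = vt; there the Gaussian factor is 1 and C_max = M/(n_e·A·√(4πDt)), where n_e·A is the pore area the mass is dissolved in.
√(4πDt) = √(4π × 0.020 × 140) = 5.932 m, so C_max = 62/(0.38 × 9.7 × 5.932) = 2.84 kg/m³.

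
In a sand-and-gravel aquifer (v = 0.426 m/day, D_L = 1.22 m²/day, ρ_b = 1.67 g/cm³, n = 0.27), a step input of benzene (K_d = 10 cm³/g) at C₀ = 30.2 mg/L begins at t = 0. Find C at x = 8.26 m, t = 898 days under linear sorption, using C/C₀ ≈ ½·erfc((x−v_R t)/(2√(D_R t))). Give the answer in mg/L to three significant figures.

10.8 mg/L

Retardation factor R = 1 + ρ_b·K_d/n = 1 + 1.67 × 10/0.27 = 62.85.
Sorption retards both mechanisms: v_R = v/R = 0.006778 m/day, D_R = D/R = 0.01941 m²/day.
v_R·t = 0.006778 × 898 = 6.086644 m; 2√(D_R t) = 8.350 m; argument = (8.26 − 6.086644)/8.350 = 0.2603.
C = C₀ × ½·erfc(0.2603) = 30.2 × 0.3564 = 10.8 mg/L.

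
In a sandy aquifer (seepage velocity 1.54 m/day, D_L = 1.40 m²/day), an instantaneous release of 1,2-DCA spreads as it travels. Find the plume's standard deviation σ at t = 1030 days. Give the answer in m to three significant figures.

53.7 m

Dispersive spreading gives a Gaussian with σ² = 2Dt; advection only shifts the center.
σ = √(2 × 1.40 × 1030) = 53.7 m.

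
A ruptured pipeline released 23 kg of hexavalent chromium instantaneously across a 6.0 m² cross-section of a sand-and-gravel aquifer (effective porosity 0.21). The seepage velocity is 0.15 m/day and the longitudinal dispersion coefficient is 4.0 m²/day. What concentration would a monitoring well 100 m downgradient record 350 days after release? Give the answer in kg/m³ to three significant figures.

For an instantaneous plane source, C(x,t) = M/(n_e·A·√(4πDt)) · exp(−(x−vt)²/(4Dt)), with n_e·A the pore (flow) area.
Plume center vt = 0.15 × 350 = 52.5 m, so the well at 100 m is 47.5 m downgradient of the peak.
√(4πDt) = 132.6 m, giving peak height M/(n_e·A·√(4πDt)) = 23/(0.21 × 6.0 × 132.6) = 0.1377 kg/m³.
(x−vt)²/(4Dt) = (47.5)²/(4 × 4.0 × 350) = 0.4029; exp(−0.4029) = 0.6684.
C = 0.1377 × 0.6684 = 0.0920 kg/m³.

0.0920 kg/m³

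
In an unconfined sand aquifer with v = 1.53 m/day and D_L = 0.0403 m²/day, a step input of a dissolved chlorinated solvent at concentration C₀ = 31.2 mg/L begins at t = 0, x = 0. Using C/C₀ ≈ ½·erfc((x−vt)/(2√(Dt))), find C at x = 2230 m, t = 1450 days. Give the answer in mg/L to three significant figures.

4.48 mg/L

For a continuous step input, C/C₀ ≈ ½·erfc((x−vt)/(2√(Dt))).
vt = 1.53 × 1450 = 2218.5 m and 2√(Dt) = 2√(0.0403 × 1450) = 15.29 m.
Argument (x−vt)/(2√(Dt)) = (2230 − 2218.5)/15.29 = 0.7521; ½·erfc(0.7521) = 0.1437.
C = 31.2 × 0.1437 = 4.48 mg/L.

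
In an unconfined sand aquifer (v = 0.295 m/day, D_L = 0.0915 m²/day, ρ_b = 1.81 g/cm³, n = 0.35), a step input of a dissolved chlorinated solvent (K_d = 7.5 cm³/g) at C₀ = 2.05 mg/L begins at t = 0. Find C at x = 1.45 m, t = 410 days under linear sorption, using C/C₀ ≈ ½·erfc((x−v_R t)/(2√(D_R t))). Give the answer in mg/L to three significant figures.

1.80 mg/L

Retardation factor R = 1 + ρ_b·K_d/n = 1 + 1.81 × 7.5/0.35 = 39.79.
Sorption retards both mechanisms: v_R = v/R = 0.007414 m/day, D_R = D/R = 0.002300 m²/day.
v_R·t = 0.007414 × 410 = 3.03974 m; 2√(D_R t) = 1.942 m; argument = (1.45 − 3.03974)/1.942 = -0.8186.
C = C₀ × ½·erfc(-0.8186) = 2.05 × 0.8765 = 1.80 mg/L.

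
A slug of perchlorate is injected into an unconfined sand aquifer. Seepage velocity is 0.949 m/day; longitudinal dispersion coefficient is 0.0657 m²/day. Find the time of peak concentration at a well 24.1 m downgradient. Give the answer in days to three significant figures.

25.3 days

For the 1D instantaneous-source solution, setting ∂C/∂t = 0 at fixed x gives v²t² + 2Dt − x² = 0, so t = (√(D² + v²x²) − D)/v².
√(D² + v²x²) = √(0.0657² + 0.949² × 24.1²) = 22.87; v² = 0.900601.
t = (22.87 − 0.0657)/0.900601 = 25.3 days (vs. the pure-advection estimate x/v = 25.4 d).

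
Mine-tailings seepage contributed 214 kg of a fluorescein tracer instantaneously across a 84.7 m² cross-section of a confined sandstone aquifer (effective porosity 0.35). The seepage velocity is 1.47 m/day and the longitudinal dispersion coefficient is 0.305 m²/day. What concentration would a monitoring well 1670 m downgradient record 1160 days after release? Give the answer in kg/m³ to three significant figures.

0.0451 kg/m³

For an instantaneous plane source, C(x,t) = M/(n_e·A·√(4πDt)) · exp(−(x−vt)²/(4Dt)), with n_e·A the pore (flow) area.
Plume center vt = 1.47 × 1160 = 1705.2 m, so the well at 1670 m is 35.2 m upgradient of the peak.
√(4πDt) = 66.68 m, giving peak height M/(n_e·A·√(4πDt)) = 214/(0.35 × 84.7 × 66.68) = 0.1083 kg/m³.
(x−vt)²/(4Dt) = (-35.2)²/(4 × 0.305 × 1160) = 0.8755; exp(−0.8755) = 0.4167.
C = 0.1083 × 0.4167 = 0.0451 kg/m³.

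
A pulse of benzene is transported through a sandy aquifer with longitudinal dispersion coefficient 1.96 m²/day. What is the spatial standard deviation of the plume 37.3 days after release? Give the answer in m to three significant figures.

12.1 m

Dispersive spreading gives a Gaussian with σ² = 2Dt; advection only shifts the center.
σ = √(2 × 1.96 × 37.3) = 12.1 m.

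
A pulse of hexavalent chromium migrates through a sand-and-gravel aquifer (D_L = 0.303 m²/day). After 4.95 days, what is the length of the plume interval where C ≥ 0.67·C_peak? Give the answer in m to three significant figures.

The plume is Gaussian with σ = √(2Dt) = √(2 × 0.303 × 4.95) = 1.732 m.
C/C_peak = exp(−Δx²/(2σ²)) = 0.67 ⇒ Δx = σ·√(−2 ln 0.67) = 1.732 × 0.8950 = 1.550 m.
Width = 2Δx = 3.10 m.

3.10 m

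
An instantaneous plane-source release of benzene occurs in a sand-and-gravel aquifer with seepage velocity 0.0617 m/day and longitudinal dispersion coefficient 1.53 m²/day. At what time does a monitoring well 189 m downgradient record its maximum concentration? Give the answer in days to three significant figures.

2690 days

For the 1D instantaneous-source solution, setting ∂C/∂t = 0 at fixed x gives v²t² + 2Dt − x² = 0, so t = (√(D² + v²x²) − D)/v².
√(D² + v²x²) = √(1.53² + 0.0617² × 189²) = 11.76; v² = 0.00380689.
t = (11.76 − 1.53)/0.00380689 = 2690 days (vs. the pure-advection estimate x/v = 3060 d).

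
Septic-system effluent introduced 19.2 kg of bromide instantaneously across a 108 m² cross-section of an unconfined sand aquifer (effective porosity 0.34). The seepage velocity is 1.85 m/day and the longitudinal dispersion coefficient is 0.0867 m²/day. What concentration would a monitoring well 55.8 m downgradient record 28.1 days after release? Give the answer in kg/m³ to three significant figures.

For an instantaneous plane source, C(x,t) = M/(n_e·A·√(4πDt)) · exp(−(x−vt)²/(4Dt)), with n_e·A the pore (flow) area.
Plume center vt = 1.85 × 28.1 = 51.985 m, so the well at 55.8 m is 3.815 m downgradient of the peak.
√(4πDt) = 5.533 m, giving peak height M/(n_e·A·√(4πDt)) = 19.2/(0.34 × 108 × 5.533) = 0.09450 kg/m³.
(x−vt)²/(4Dt) = (3.815)²/(4 × 0.0867 × 28.1) = 1.493; exp(−1.493) = 0.2247.
C = 0.09450 × 0.2247 = 0.0212 kg/m³.

0.0212 kg/m³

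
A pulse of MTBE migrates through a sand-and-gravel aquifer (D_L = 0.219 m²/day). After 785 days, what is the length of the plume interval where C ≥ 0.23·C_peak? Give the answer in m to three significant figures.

The plume is Gaussian with σ = √(2Dt) = √(2 × 0.219 × 785) = 18.54 m.
C/C_peak = exp(−Δx²/(2σ²)) = 0.23 ⇒ Δx = σ·√(−2 ln 0.23) = 18.54 × 1.714 = 31.78 m.
Width = 2Δx = 63.6 m.

63.6 m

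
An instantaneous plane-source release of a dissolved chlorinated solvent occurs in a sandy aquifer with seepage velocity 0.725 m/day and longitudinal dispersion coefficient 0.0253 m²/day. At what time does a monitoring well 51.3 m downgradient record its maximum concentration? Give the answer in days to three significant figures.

70.7 days

For the 1D instantaneous-source solution, setting ∂C/∂t = 0 at fixed x gives v²t² + 2Dt − x² = 0, so t = (√(D² + v²x²) − D)/v².
√(D² + v²x²) = √(0.0253² + 0.725² × 51.3²) = 37.19; v² = 0.525625.
t = (37.19 − 0.0253)/0.525625 = 70.7 days (vs. the pure-advection estimate x/v = 70.8 d).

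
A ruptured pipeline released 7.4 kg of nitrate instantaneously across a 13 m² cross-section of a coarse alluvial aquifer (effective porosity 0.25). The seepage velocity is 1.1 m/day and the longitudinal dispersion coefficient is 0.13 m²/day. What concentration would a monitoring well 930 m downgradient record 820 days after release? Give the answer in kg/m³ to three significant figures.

For an instantaneous plane source, C(x,t) = M/(n_e·A·√(4πDt)) · exp(−(x−vt)²/(4Dt)), with n_e·A the pore (flow) area.
Plume center vt = 1.1 × 820 = 902 m, so the well at 930 m is 28 m downgradient of the peak.
√(4πDt) = 36.60 m, giving peak height M/(n_e·A·√(4πDt)) = 7.4/(0.25 × 13 × 36.60) = 0.06221 kg/m³.
(x−vt)²/(4Dt) = (28)²/(4 × 0.13 × 820) = 1.839; exp(−1.839) = 0.1590.
C = 0.06221 × 0.1590 = 0.00989 kg/m³.

0.00989 kg/m³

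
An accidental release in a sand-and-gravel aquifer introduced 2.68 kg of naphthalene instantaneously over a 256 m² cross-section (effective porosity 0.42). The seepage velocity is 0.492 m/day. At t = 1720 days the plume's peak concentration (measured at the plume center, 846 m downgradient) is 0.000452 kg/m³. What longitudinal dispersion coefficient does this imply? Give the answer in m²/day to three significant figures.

At the plume center C_max = M/(n_e·A·√(4πDt)), so D = M²/(4πt·(n_e·A·C_max)²).
n_e·A·C_max = 0.42 × 256 × 0.000452 = 0.04860 kg/m.
D = 2.68²/(4π × 1720 × 0.04860²) = 0.141 m²/day.

0.141 m²/day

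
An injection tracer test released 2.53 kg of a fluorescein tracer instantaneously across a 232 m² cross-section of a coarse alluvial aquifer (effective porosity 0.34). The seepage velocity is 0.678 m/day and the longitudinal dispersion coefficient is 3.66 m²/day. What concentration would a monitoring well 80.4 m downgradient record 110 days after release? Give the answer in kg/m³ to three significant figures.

0.000442 kg/m³

For an instantaneous plane source, C(x,t) = M/(n_e·A·√(4πDt)) · exp(−(x−vt)²/(4Dt)), with n_e·A the pore (flow) area.
Plume center vt = 0.678 × 110 = 74.58 m, so the well at 80.4 m is 5.82 m downgradient of the peak.
√(4πDt) = 71.13 m, giving peak height M/(n_e·A·√(4πDt)) = 2.53/(0.34 × 232 × 71.13) = 0.0004509 kg/m³.
(x−vt)²/(4Dt) = (5.82)²/(4 × 3.66 × 110) = 0.02103; exp(−0.02103) = 0.9792.
C = 0.0004509 × 0.9792 = 0.000442 kg/m³.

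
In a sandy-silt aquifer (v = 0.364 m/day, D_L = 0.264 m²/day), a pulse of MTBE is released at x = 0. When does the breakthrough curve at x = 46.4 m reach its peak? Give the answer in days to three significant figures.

For the 1D instantaneous-source solution, setting ∂C/∂t = 0 at fixed x gives v²t² + 2Dt − x² = 0, so t = (√(D² + v²x²) − D)/v².
√(D² + v²x²) = √(0.264² + 0.364² × 46.4²) = 16.89; v² = 0.132496.
t = (16.89 − 0.264)/0.132496 = 125 days (vs. the pure-advection estimate x/v = 127 d).

125 days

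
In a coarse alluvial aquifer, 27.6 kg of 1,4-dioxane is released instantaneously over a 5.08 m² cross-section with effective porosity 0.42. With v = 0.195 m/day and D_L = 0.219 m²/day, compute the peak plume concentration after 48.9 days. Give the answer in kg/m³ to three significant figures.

1.12 kg/m³

The peak of an instantaneous 1D plume sits at x = vt; there the Gaussian factor is 1 and C_max = M/(n_e·A·√(4πDt)), where n_e·A is the pore area the mass is dissolved in.
√(4πDt) = √(4π × 0.219 × 48.9) = 11.60 m, so C_max = 27.6/(0.42 × 5.08 × 11.60) = 1.12 kg/m³.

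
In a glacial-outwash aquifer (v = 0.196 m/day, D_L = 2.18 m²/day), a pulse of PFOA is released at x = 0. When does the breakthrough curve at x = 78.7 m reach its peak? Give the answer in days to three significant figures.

For the 1D instantaneous-source solution, setting ∂C/∂t = 0 at fixed x gives v²t² + 2Dt − x² = 0, so t = (√(D² + v²x²) − D)/v².
√(D² + v²x²) = √(2.18² + 0.196² × 78.7²) = 15.58; v² = 0.038416.
t = (15.58 − 2.18)/0.038416 = 349 days (vs. the pure-advection estimate x/v = 402 d).

349 days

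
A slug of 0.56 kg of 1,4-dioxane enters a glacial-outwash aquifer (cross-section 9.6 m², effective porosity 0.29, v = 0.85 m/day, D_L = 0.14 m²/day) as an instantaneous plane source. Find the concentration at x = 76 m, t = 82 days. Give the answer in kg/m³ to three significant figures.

For an instantaneous plane source, C(x,t) = M/(n_e·A·√(4πDt)) · exp(−(x−vt)²/(4Dt)), with n_e·A the pore (flow) area.
Plume center vt = 0.85 × 82 = 69.7 m, so the well at 76 m is 6.3 m downgradient of the peak.
√(4πDt) = 12.01 m, giving peak height M/(n_e·A·√(4πDt)) = 0.56/(0.29 × 9.6 × 12.01) = 0.01675 kg/m³.
(x−vt)²/(4Dt) = (6.3)²/(4 × 0.14 × 82) = 0.8643; exp(−0.8643) = 0.4213.
C = 0.01675 × 0.4213 = 0.00706 kg/m³.

0.00706 kg/m³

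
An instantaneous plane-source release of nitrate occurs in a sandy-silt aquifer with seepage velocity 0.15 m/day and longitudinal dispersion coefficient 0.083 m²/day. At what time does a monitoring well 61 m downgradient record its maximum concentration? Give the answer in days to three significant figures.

403 days

For the 1D instantaneous-source solution, setting ∂C/∂t = 0 at fixed x gives v²t² + 2Dt − x² = 0, so t = (√(D² + v²x²) − D)/v².
√(D² + v²x²) = √(0.083² + 0.15² × 61²) = 9.150; v² = 0.0225.
t = (9.150 − 0.083)/0.0225 = 403 days (vs. the pure-advection estimate x/v = 407 d).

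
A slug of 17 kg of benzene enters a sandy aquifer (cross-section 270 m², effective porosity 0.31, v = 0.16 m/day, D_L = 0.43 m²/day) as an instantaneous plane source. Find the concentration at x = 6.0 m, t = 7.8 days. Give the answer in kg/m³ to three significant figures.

For an instantaneous plane source, C(x,t) = M/(n_e·A·√(4πDt)) · exp(−(x−vt)²/(4Dt)), with n_e·A the pore (flow) area.
Plume center vt = 0.16 × 7.8 = 1.248 m, so the well at 6.0 m is 4.752 m downgradient of the peak.
√(4πDt) = 6.492 m, giving peak height M/(n_e·A·√(4πDt)) = 17/(0.31 × 270 × 6.492) = 0.03129 kg/m³.
(x−vt)²/(4Dt) = (4.752)²/(4 × 0.43 × 7.8) = 1.683; exp(−1.683) = 0.1858.
C = 0.03129 × 0.1858 = 0.00581 kg/m³.

0.00581 kg/m³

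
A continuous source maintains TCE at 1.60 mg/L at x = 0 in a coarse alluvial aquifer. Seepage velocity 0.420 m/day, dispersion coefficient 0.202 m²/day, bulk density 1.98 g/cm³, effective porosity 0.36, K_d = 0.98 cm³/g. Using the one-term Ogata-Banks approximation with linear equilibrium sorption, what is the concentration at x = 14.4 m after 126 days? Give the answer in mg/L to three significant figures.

0.0241 mg/L

Retardation factor R = 1 + ρ_b·K_d/n = 1 + 1.98 × 0.98/0.36 = 6.390.
Sorption retards both mechanisms: v_R = v/R = 0.06573 m/day, D_R = D/R = 0.03161 m²/day.
v_R·t = 0.06573 × 126 = 8.28198 m; 2√(D_R t) = 3.991 m; argument = (14.4 − 8.28198)/3.991 = 1.533.
C = C₀ × ½·erfc(1.533) = 1.60 × 0.01508 = 0.0241 mg/L.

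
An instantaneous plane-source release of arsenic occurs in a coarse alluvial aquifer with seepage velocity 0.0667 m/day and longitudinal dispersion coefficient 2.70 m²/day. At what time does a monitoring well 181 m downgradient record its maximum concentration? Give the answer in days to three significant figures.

2170 days

For the 1D instantaneous-source solution, setting ∂C/∂t = 0 at fixed x gives v²t² + 2Dt − x² = 0, so t = (√(D² + v²x²) − D)/v².
√(D² + v²x²) = √(2.70² + 0.0667² × 181²) = 12.37; v² = 0.00444889.
t = (12.37 − 2.70)/0.00444889 = 2170 days (vs. the pure-advection estimate x/v = 2710 d).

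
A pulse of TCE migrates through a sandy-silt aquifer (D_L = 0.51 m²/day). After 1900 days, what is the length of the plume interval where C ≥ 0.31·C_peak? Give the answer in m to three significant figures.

The plume is Gaussian with σ = √(2Dt) = √(2 × 0.51 × 1900) = 44.02 m.
C/C_peak = exp(−Δx²/(2σ²)) = 0.31 ⇒ Δx = σ·√(−2 ln 0.31) = 44.02 × 1.530 = 67.35 m.
Width = 2Δx = 135 m.

135 m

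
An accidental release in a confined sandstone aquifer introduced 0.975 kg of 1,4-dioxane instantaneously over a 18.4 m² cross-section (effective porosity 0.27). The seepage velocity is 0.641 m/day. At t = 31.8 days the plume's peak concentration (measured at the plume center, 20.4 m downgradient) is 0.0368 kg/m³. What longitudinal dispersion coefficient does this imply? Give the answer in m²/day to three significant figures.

0.0712 m²/day

At the plume center C_max = M/(n_e·A·√(4πDt)), so D = M²/(4πt·(n_e·A·C_max)²).
n_e·A·C_max = 0.27 × 18.4 × 0.0368 = 0.1828 kg/m.
D = 0.975²/(4π × 31.8 × 0.1828²) = 0.0712 m²/day.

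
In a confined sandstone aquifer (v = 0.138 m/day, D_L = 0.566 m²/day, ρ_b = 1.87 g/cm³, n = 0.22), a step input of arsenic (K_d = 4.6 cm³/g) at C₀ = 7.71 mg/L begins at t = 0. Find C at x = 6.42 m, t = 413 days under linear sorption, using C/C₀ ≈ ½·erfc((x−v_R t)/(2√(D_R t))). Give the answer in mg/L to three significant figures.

Retardation factor R = 1 + ρ_b·K_d/n = 1 + 1.87 × 4.6/0.22 = 40.10.
Sorption retards both mechanisms: v_R = v/R = 0.003441 m/day, D_R = D/R = 0.01411 m²/day.
v_R·t = 0.003441 × 413 = 1.421133 m; 2√(D_R t) = 4.828 m; argument = (6.42 − 1.421133)/4.828 = 1.035.
C = C₀ × ½·erfc(1.035) = 7.71 × 0.07164 = 0.552 mg/L.

0.552 mg/L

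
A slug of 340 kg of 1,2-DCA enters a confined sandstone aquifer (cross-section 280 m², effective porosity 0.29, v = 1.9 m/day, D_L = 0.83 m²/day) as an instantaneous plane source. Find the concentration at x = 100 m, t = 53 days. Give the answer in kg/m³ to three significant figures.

0.178 kg/m³

For an instantaneous plane source, C(x,t) = M/(n_e·A·√(4πDt)) · exp(−(x−vt)²/(4Dt)), with n_e·A the pore (flow) area.
Plume center vt = 1.9 × 53 = 100.7 m, so the well at 100 m is 0.7 m upgradient of the peak.
√(4πDt) = 23.51 m, giving peak height M/(n_e·A·√(4πDt)) = 340/(0.29 × 280 × 23.51) = 0.1781 kg/m³.
(x−vt)²/(4Dt) = (-0.7)²/(4 × 0.83 × 53) = 0.002785; exp(−0.002785) = 0.9972.
C = 0.1781 × 0.9972 = 0.178 kg/m³.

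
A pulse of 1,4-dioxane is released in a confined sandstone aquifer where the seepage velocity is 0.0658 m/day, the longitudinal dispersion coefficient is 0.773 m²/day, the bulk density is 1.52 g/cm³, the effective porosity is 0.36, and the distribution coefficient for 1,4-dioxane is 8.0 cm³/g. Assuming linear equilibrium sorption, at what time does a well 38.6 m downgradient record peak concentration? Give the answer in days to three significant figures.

Retardation factor R = 1 + ρ_b·K_d/n = 1 + 1.52 × 8.0/0.36 = 34.78.
Sorption retards both mechanisms: v_R = v/R = 0.001892 m/day, D_R = D/R = 0.02223 m²/day.
Peak time from v_R²t² + 2D_R t − x² = 0: t = (√(D_R² + v_R²x²) − D_R)/v_R².
√(D_R² + v_R²x²) = √(0.02223² + 0.001892² × 38.6²) = 0.07634; v_R² = 3.580e-06.
t = (0.07634 − 0.02223)/3.580e-06 = 15100 days.

15100 days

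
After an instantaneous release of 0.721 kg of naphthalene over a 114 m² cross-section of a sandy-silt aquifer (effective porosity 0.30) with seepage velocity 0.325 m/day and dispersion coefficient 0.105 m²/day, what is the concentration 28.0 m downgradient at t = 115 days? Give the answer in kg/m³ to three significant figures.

For an instantaneous plane source, C(x,t) = M/(n_e·A·√(4πDt)) · exp(−(x−vt)²/(4Dt)), with n_e·A the pore (flow) area.
Plume center vt = 0.325 × 115 = 37.375 m, so the well at 28.0 m is 9.375 m upgradient of the peak.
√(4πDt) = 12.32 m, giving peak height M/(n_e·A·√(4πDt)) = 0.721/(0.30 × 114 × 12.32) = 0.001711 kg/m³.
(x−vt)²/(4Dt) = (-9.375)²/(4 × 0.105 × 115) = 1.820; exp(−1.820) = 0.1620.
C = 0.001711 × 0.1620 = 0.000277 kg/m³.

0.000277 kg/m³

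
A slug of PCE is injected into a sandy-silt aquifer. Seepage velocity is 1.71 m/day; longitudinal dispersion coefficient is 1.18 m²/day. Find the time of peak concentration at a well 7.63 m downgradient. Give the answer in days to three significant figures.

For the 1D instantaneous-source solution, setting ∂C/∂t = 0 at fixed x gives v²t² + 2Dt − x² = 0, so t = (√(D² + v²x²) − D)/v².
√(D² + v²x²) = √(1.18² + 1.71² × 7.63²) = 13.10; v² = 2.9241.
t = (13.10 − 1.18)/2.9241 = 4.08 days (vs. the pure-advection estimate x/v = 4.46 d).

4.08 days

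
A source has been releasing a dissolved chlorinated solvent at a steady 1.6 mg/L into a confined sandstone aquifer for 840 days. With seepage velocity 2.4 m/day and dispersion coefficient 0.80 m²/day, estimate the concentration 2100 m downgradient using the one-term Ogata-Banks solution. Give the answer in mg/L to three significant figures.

For a continuous step input, C/C₀ ≈ ½·erfc((x−vt)/(2√(Dt))).
vt = 2.4 × 840 = 2016 m and 2√(Dt) = 2√(0.80 × 840) = 51.85 m.
Argument (x−vt)/(2√(Dt)) = (2100 − 2016)/51.85 = 1.620; ½·erfc(1.620) = 0.01098.
C = 1.6 × 0.01098 = 0.0176 mg/L.

0.0176 mg/L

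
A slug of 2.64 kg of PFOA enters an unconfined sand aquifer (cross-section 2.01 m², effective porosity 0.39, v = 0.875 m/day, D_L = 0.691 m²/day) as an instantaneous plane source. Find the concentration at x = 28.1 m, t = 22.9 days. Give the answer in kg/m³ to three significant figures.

0.0855 kg/m³

For an instantaneous plane source, C(x,t) = M/(n_e·A·√(4πDt)) · exp(−(x−vt)²/(4Dt)), with n_e·A the pore (flow) area.
Plume center vt = 0.875 × 22.9 = 20.0375 m, so the well at 28.1 m is 8.0625 m downgradient of the peak.
√(4πDt) = 14.10 m, giving peak height M/(n_e·A·√(4πDt)) = 2.64/(0.39 × 2.01 × 14.10) = 0.2388 kg/m³.
(x−vt)²/(4Dt) = (8.0625)²/(4 × 0.691 × 22.9) = 1.027; exp(−1.027) = 0.3581.
C = 0.2388 × 0.3581 = 0.0855 kg/m³.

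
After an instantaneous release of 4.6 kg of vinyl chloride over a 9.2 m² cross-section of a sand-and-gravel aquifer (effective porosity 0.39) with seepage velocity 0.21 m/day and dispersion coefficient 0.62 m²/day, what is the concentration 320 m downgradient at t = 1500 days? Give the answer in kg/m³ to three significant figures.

For an instantaneous plane source, C(x,t) = M/(n_e·A·√(4πDt)) · exp(−(x−vt)²/(4Dt)), with n_e·A the pore (flow) area.
Plume center vt = 0.21 × 1500 = 315 m, so the well at 320 m is 5 m downgradient of the peak.
√(4πDt) = 108.1 m, giving peak height M/(n_e·A·√(4πDt)) = 4.6/(0.39 × 9.2 × 108.1) = 0.01186 kg/m³.
(x−vt)²/(4Dt) = (5)²/(4 × 0.62 × 1500) = 0.006720; exp(−0.006720) = 0.9933.
C = 0.01186 × 0.9933 = 0.0118 kg/m³.

0.0118 kg/m³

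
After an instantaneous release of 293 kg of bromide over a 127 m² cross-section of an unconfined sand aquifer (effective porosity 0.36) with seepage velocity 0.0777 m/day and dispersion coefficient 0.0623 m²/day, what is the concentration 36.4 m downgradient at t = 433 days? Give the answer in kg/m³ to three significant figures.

0.324 kg/m³

For an instantaneous plane source, C(x,t) = M/(n_e·A·√(4πDt)) · exp(−(x−vt)²/(4Dt)), with n_e·A the pore (flow) area.
Plume center vt = 0.0777 × 433 = 33.6441 m, so the well at 36.4 m is 2.7559 m downgradient of the peak.
√(4πDt) = 18.41 m, giving peak height M/(n_e·A·√(4πDt)) = 293/(0.36 × 127 × 18.41) = 0.3481 kg/m³.
(x−vt)²/(4Dt) = (2.7559)²/(4 × 0.0623 × 433) = 0.07039; exp(−0.07039) = 0.9320.
C = 0.3481 × 0.9320 = 0.324 kg/m³.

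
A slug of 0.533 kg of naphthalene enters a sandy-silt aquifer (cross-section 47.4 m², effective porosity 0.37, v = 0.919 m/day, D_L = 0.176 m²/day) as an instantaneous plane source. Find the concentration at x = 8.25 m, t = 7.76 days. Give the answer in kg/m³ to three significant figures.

0.00583 kg/m³

For an instantaneous plane source, C(x,t) = M/(n_e·A·√(4πDt)) · exp(−(x−vt)²/(4Dt)), with n_e·A the pore (flow) area.
Plume center vt = 0.919 × 7.76 = 7.13144 m, so the well at 8.25 m is 1.11856 m downgradient of the peak.
√(4πDt) = 4.143 m, giving peak height M/(n_e·A·√(4πDt)) = 0.533/(0.37 × 47.4 × 4.143) = 0.007336 kg/m³.
(x−vt)²/(4Dt) = (1.11856)²/(4 × 0.176 × 7.76) = 0.2290; exp(−0.2290) = 0.7953.
C = 0.007336 × 0.7953 = 0.00583 kg/m³.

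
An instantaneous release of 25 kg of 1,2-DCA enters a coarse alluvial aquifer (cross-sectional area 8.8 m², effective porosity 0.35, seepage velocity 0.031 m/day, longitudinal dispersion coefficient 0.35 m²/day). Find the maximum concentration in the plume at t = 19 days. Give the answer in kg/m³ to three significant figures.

The peak of an instantaneous 1D plume sits at x = vt; there the Gaussian factor is 1 and C_max = M/(n_e·A·√(4πDt)), where n_e·A is the pore area the mass is dissolved in.
√(4πDt) = √(4π × 0.35 × 19) = 9.141 m, so C_max = 25/(0.35 × 8.8 × 9.141) = 0.888 kg/m³.

0.888 kg/m³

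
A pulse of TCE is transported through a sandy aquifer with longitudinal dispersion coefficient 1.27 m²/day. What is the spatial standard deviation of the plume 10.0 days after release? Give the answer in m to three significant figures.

Dispersive spreading gives a Gaussian with σ² = 2Dt; advection only shifts the center.
σ = √(2 × 1.27 × 10.0) = 5.04 m.

5.04 m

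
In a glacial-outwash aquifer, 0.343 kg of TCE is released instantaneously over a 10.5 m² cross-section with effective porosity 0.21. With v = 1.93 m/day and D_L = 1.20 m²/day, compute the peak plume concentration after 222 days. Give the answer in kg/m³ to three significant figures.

The peak of an instantaneous 1D plume sits at x = vt; there the Gaussian factor is 1 and C_max = M/(n_e·A·√(4πDt)), where n_e·A is the pore area the mass is dissolved in.
√(4πDt) = √(4π × 1.20 × 222) = 57.86 m, so C_max = 0.343/(0.21 × 10.5 × 57.86) = 0.00269 kg/m³.

0.00269 kg/m³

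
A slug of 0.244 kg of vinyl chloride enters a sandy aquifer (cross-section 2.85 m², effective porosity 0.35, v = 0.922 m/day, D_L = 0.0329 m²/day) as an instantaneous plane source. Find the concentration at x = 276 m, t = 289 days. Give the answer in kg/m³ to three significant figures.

0.00204 kg/m³

For an instantaneous plane source, C(x,t) = M/(n_e·A·√(4πDt)) · exp(−(x−vt)²/(4Dt)), with n_e·A the pore (flow) area.
Plume center vt = 0.922 × 289 = 266.458 m, so the well at 276 m is 9.542 m downgradient of the peak.
√(4πDt) = 10.93 m, giving peak height M/(n_e·A·√(4πDt)) = 0.244/(0.35 × 2.85 × 10.93) = 0.02238 kg/m³.
(x−vt)²/(4Dt) = (9.542)²/(4 × 0.0329 × 289) = 2.394; exp(−2.394) = 0.09126.
C = 0.02238 × 0.09126 = 0.00204 kg/m³.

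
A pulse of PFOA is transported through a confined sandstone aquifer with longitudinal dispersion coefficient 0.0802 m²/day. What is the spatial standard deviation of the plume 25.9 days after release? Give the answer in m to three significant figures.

2.04 m

Dispersive spreading gives a Gaussian with σ² = 2Dt; advection only shifts the center.
σ = √(2 × 0.0802 × 25.9) = 2.04 m.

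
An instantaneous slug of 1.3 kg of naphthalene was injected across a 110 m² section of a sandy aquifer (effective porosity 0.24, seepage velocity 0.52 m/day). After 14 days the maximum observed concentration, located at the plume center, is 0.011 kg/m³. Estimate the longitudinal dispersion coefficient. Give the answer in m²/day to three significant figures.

0.114 m²/day

At the plume center C_max = M/(n_e·A·√(4πDt)), so D = M²/(4πt·(n_e·A·C_max)²).
n_e·A·C_max = 0.24 × 110 × 0.011 = 0.2904 kg/m.
D = 1.3²/(4π × 14 × 0.2904²) = 0.114 m²/day.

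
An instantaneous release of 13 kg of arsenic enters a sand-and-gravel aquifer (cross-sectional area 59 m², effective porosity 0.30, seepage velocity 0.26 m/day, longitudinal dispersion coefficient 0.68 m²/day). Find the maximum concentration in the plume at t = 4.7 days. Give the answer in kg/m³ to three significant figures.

The peak of an instantaneous 1D plume sits at x = vt; there the Gaussian factor is 1 and C_max = M/(n_e·A·√(4πDt)), where n_e·A is the pore area the mass is dissolved in.
√(4πDt) = √(4π × 0.68 × 4.7) = 6.337 m, so C_max = 13/(0.30 × 59 × 6.337) = 0.116 kg/m³.

0.116 kg/m³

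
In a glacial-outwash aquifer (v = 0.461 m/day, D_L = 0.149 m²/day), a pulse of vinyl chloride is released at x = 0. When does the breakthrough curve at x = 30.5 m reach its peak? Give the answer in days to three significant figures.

For the 1D instantaneous-source solution, setting ∂C/∂t = 0 at fixed x gives v²t² + 2Dt − x² = 0, so t = (√(D² + v²x²) − D)/v².
√(D² + v²x²) = √(0.149² + 0.461² × 30.5²) = 14.06; v² = 0.212521.
t = (14.06 − 0.149)/0.212521 = 65.5 days (vs. the pure-advection estimate x/v = 66.2 d).

65.5 days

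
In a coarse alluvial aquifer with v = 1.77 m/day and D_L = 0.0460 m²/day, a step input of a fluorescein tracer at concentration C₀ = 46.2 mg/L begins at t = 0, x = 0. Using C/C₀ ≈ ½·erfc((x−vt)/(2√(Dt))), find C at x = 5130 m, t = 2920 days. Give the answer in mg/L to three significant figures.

For a continuous step input, C/C₀ ≈ ½·erfc((x−vt)/(2√(Dt))).
vt = 1.77 × 2920 = 5168.4 m and 2√(Dt) = 2√(0.0460 × 2920) = 23.18 m.
Argument (x−vt)/(2√(Dt)) = (5130 − 5168.4)/23.18 = -1.657; ½·erfc(-1.657) = 0.9904.
C = 46.2 × 0.9904 = 45.8 mg/L.

45.8 mg/L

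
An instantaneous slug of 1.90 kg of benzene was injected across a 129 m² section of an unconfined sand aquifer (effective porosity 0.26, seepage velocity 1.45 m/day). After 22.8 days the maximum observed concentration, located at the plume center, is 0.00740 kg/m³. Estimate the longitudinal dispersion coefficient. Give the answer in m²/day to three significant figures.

At the plume center C_max = M/(n_e·A·√(4πDt)), so D = M²/(4πt·(n_e·A·C_max)²).
n_e·A·C_max = 0.26 × 129 × 0.00740 = 0.2482 kg/m.
D = 1.90²/(4π × 22.8 × 0.2482²) = 0.205 m²/day.

0.205 m²/day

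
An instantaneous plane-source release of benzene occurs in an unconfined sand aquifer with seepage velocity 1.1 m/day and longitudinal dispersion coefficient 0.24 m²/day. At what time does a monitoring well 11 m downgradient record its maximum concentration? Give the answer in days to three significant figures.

9.80 days

For the 1D instantaneous-source solution, setting ∂C/∂t = 0 at fixed x gives v²t² + 2Dt − x² = 0, so t = (√(D² + v²x²) − D)/v².
√(D² + v²x²) = √(0.24² + 1.1² × 11²) = 12.10; v² = 1.21.
t = (12.10 − 0.24)/1.21 = 9.80 days (vs. the pure-advection estimate x/v = 10.0 d).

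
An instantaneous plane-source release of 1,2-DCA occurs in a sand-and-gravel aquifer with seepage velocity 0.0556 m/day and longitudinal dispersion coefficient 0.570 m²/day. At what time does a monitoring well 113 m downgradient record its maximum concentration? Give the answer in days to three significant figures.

For the 1D instantaneous-source solution, setting ∂C/∂t = 0 at fixed x gives v²t² + 2Dt − x² = 0, so t = (√(D² + v²x²) − D)/v².
√(D² + v²x²) = √(0.570² + 0.0556² × 113²) = 6.309; v² = 0.00309136.
t = (6.309 − 0.570)/0.00309136 = 1860 days (vs. the pure-advection estimate x/v = 2030 d).

1860 days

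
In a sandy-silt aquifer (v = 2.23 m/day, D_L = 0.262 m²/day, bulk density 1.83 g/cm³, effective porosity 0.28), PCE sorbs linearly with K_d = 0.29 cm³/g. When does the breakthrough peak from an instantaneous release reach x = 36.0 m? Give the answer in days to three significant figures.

46.6 days

Retardation factor R = 1 + ρ_b·K_d/n = 1 + 1.83 × 0.29/0.28 = 2.895.
Sorption retards both mechanisms: v_R = v/R = 0.7703 m/day, D_R = D/R = 0.09050 m²/day.
Peak time from v_R²t² + 2D_R t − x² = 0: t = (√(D_R² + v_R²x²) − D_R)/v_R².
√(D_R² + v_R²x²) = √(0.09050² + 0.7703² × 36.0²) = 27.73; v_R² = 0.5934.
t = (27.73 − 0.09050)/0.5934 = 46.6 days.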